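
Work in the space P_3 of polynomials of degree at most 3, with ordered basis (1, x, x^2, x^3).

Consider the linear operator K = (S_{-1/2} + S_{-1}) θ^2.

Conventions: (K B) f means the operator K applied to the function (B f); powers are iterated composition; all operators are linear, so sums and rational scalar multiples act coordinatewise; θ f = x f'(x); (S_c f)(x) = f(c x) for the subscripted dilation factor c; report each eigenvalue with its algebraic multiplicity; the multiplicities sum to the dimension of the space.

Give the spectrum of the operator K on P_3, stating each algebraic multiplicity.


image of 1: 0
image of x: -(3/2)x
image of x^2: 5x^2
image of x^3: -(81/8)x^3
the matrix is upper triangular; its diagonal is (0, -3/2, 5, -81/8)
for a triangular matrix the eigenvalues are the diagonal entries, with algebraic multiplicity their repetition count

λ = -81/8 (multiplicity 1), λ = -3/2 (multiplicity 1), λ = 0 (multiplicity 1), λ = 5 (multiplicity 1)


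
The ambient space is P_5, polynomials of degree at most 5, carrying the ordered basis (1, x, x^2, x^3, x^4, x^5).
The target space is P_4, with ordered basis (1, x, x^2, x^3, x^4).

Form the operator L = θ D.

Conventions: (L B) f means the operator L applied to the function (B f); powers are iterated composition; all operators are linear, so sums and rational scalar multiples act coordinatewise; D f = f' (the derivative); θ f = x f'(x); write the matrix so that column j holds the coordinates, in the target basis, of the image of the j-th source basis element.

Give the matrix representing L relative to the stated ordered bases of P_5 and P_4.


image of 1: 0
image of x: 0
image of x^2: 2x
image of x^3: 6x^2
image of x^4: 12x^3
image of x^5: 20x^4
each image's coordinates form column j of the matrix

the matrix is [[0, 0, 0, 0, 0, 0]; [0, 0, 2, 0, 0, 0]; [0, 0, 0, 6, 0, 0]; [0, 0, 0, 0, 12, 0]; [0, 0, 0, 0, 0, 20]] (rows listed top to bottom)


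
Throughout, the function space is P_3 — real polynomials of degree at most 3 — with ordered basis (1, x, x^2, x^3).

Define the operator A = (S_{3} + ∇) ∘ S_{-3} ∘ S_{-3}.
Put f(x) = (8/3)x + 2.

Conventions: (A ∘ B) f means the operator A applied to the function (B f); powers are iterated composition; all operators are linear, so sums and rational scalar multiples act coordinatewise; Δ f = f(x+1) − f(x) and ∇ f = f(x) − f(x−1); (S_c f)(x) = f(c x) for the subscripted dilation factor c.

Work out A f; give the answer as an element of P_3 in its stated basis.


the image equals g(x) = 72x + 26

S_{-3} f = -8x + 2
S_{-3} S_{-3} f = 24x + 2
S_{3} (S_{-3} ∘ S_{-3}) f = 72x + 2
∇ (S_{-3} ∘ S_{-3}) f = 24
(S_{3} + ∇) (S_{-3} ∘ S_{-3}) f = 72x + 26


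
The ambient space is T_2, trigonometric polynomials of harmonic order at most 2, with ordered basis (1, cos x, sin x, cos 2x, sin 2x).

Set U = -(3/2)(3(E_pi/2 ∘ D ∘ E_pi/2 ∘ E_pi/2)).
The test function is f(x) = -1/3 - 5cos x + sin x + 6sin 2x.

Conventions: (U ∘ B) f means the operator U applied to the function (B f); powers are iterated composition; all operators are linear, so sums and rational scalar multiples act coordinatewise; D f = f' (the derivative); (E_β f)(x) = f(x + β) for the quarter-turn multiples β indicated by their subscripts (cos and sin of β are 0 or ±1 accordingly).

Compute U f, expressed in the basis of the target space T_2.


E_pi/2 f = -1/3 + cos x + 5sin x - 6sin 2x
E_pi/2 E_pi/2 f = -1/3 + 5cos x - sin x + 6sin 2x
D E_pi/2 E_pi/2 f = -cos x - 5sin x + 12cos 2x
E_pi/2 D E_pi/2 E_pi/2 f = -5cos x + sin x - 12cos 2x
(3(E_pi/2 ∘ D ∘ E_pi/2 ∘ E_pi/2)) f = -15cos x + 3sin x - 36cos 2x
(-(3/2)(3(E_pi/2 ∘ D ∘ E_pi/2 ∘ E_pi/2))) f = (45/2)cos x - (9/2)sin x + 54cos 2x

the result is g(x) = (45/2)cos x - (9/2)sin x + 54cos 2x


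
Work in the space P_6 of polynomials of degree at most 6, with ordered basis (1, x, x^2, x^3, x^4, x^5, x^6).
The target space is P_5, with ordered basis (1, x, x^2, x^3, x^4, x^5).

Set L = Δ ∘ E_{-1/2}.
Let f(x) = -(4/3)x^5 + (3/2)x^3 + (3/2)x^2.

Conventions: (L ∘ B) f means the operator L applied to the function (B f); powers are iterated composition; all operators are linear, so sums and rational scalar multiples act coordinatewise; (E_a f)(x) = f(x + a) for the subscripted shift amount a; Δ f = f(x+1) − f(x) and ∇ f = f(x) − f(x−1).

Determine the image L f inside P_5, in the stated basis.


the image equals g(x) = -(20/3)x^4 + (7/6)x^2 + 3x + 7/24

E_{-1/2} f = -(4/3)x^5 + (10/3)x^4 - (11/6)x^3 + (11/12)x^2 - (19/24)x + 11/48
Δ E_{-1/2} f = -(20/3)x^4 + (7/6)x^2 + 3x + 7/24


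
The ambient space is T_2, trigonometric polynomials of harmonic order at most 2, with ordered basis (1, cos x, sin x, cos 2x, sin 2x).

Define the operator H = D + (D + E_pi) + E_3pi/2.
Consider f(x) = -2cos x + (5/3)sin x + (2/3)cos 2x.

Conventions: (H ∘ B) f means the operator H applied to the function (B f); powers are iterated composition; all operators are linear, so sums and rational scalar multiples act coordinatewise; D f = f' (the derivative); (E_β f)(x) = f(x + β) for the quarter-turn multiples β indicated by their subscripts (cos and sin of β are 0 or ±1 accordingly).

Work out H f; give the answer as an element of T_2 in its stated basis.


D f = (5/3)cos x + 2sin x - (4/3)sin 2x
D f = (5/3)cos x + 2sin x - (4/3)sin 2x
E_pi f = 2cos x - (5/3)sin x + (2/3)cos 2x
(D + E_pi) f = (11/3)cos x + (1/3)sin x + (2/3)cos 2x - (4/3)sin 2x
E_3pi/2 f = -(5/3)cos x - 2sin x - (2/3)cos 2x
(D + (D + E_pi) + E_3pi/2) f = (11/3)cos x + (1/3)sin x - (8/3)sin 2x

the image equals g(x) = (11/3)cos x + (1/3)sin x - (8/3)sin 2x


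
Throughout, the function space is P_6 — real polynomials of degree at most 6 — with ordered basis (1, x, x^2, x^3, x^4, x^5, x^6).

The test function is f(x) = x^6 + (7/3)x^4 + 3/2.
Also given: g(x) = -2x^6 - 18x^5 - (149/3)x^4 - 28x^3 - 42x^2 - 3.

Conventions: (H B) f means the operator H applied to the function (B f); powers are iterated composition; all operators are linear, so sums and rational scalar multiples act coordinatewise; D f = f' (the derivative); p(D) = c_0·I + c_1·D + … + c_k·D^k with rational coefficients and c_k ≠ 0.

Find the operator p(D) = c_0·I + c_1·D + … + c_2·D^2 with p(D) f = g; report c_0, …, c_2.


D^0 f = x^6 + (7/3)x^4 + 3/2
D^1 f = 6x^5 + (28/3)x^3
D^2 f = 30x^4 + 28x^2
matching coefficients of g against c_0 f + c_1 Df + … from the top degree down determines the c_i
solution: c_0 = -2, c_1 = -3, c_2 = -3/2

p(D) = -2·I − 3·D − (3/2)·D^2, i.e. c_0 = -2, c_1 = -3, c_2 = -3/2


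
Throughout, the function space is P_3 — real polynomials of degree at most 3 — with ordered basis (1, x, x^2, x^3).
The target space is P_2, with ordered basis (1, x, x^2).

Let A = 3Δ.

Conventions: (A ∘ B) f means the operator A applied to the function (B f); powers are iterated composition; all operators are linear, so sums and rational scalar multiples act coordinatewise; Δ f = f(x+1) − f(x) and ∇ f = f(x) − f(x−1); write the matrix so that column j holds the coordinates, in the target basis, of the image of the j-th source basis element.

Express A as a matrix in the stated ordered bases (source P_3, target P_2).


image of 1: 0
image of x: 3
image of x^2: 6x + 3
image of x^3: 9x^2 + 9x + 3
each image's coordinates form column j of the matrix

the matrix is [[0, 3, 3, 3]; [0, 0, 6, 9]; [0, 0, 0, 9]] (rows listed top to bottom)


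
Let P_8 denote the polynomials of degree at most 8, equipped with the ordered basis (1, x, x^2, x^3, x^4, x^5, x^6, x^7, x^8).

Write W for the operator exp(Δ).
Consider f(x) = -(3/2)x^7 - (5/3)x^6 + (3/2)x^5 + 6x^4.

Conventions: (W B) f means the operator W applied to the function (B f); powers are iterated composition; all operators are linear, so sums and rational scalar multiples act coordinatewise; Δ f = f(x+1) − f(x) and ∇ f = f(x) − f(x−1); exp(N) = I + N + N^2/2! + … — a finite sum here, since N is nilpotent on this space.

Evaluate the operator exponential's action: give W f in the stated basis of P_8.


g(x) = -(3/2)x^7 - (73/6)x^6 - (143/2)x^5 - 299x^4 - (5401/6)x^3 - 1866x^2 - 2419x - 8915/6

order-1 term: -(21/2)x^6 - (83/2)x^5 - 70x^4 - (281/6)x^3 - (11/2)x^2 + 11x + 13/3
order-2 term: -(63/2)x^5 - (365/2)x^4 - (905/2)x^3 - (1133/2)x^2 - 351x - 245/3
order-3 term: -(105/2)x^4 - (1045/3)x^3 - (1845/2)x^2 - 1126x - 528
order-4 term: -(105/2)x^3 - 340x^2 - 775x - 1837/3
order-5 term: -(63/2)x^2 - (335/2)x - 467/2
order-6 term: -(21/2)x - 199/6
order-7 term: -3/2
the series for exp(Δ) f terminates at order 7
exp(Δ) f = -(3/2)x^7 - (73/6)x^6 - (143/2)x^5 - 299x^4 - (5401/6)x^3 - 1866x^2 - 2419x - 8915/6


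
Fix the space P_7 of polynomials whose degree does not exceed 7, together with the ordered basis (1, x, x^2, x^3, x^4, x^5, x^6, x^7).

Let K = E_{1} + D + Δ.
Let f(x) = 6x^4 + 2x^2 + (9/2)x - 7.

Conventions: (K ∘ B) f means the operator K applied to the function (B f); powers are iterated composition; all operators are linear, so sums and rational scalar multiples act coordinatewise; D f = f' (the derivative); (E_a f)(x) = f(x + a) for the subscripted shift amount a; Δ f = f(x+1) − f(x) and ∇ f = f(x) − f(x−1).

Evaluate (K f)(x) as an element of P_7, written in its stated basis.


E_{1} f = 6x^4 + 24x^3 + 38x^2 + (65/2)x + 11/2
D f = 24x^3 + 4x + 9/2
Δ f = 24x^3 + 36x^2 + 28x + 25/2
(E_{1} + D + Δ) f = 6x^4 + 72x^3 + 74x^2 + (129/2)x + 45/2

g(x) = 6x^4 + 72x^3 + 74x^2 + (129/2)x + 45/2


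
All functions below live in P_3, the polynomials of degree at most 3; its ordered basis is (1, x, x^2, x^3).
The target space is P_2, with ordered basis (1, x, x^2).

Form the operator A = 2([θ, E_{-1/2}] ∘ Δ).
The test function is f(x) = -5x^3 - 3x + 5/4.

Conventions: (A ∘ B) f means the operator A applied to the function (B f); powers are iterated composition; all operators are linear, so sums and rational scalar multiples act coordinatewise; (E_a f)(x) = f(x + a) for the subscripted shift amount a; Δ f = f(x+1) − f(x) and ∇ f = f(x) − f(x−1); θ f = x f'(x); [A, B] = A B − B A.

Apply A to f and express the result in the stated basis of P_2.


Δ f = -15x^2 - 15x - 8
E_{-1/2} Δ f = -15x^2 - 17/4
θ E_{-1/2} Δ f = -30x^2
θ Δ f = -30x^2 - 15x
E_{-1/2} θ Δ f = -30x^2 + 15x
[θ, E_{-1/2}] Δ f = -15x
(2([θ, E_{-1/2}] ∘ Δ)) f = -30x

the image equals g(x) = -30x


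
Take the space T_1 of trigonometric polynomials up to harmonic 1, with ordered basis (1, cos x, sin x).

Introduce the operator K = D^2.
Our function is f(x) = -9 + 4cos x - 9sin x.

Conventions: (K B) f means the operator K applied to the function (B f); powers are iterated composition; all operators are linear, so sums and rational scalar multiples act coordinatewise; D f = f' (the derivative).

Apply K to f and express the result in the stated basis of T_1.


g(x) = -4cos x + 9sin x

D f = -9cos x - 4sin x
D D f = -4cos x + 9sin x


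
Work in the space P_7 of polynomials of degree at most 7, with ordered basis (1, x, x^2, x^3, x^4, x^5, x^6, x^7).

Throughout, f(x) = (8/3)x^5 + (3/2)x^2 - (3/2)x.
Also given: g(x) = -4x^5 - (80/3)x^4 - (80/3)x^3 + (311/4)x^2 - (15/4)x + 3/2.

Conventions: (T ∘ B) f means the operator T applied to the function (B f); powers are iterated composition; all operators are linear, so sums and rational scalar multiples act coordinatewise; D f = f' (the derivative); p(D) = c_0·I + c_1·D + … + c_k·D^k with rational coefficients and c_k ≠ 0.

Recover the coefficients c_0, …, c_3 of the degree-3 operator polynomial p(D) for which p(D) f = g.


D^0 f = (8/3)x^5 + (3/2)x^2 - (3/2)x
D^1 f = (40/3)x^4 + 3x - 3/2
D^2 f = (160/3)x^3 + 3
D^3 f = 160x^2
matching coefficients of g against c_0 f + c_1 Df + … from the top degree down determines the c_i
solution: c_0 = -3/2, c_1 = -2, c_2 = -1/2, c_3 = 1/2

c_0 = -3/2, c_1 = -2, c_2 = -1/2, c_3 = 1/2


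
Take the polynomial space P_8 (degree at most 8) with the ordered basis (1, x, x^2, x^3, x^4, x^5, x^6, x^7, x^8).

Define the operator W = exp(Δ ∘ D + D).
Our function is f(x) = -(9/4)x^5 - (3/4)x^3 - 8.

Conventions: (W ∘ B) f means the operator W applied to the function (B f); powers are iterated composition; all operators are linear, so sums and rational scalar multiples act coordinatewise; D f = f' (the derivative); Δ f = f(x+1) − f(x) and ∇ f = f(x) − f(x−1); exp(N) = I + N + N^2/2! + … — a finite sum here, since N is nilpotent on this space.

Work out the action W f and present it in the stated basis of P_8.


g(x) = -(9/4)x^5 - (45/4)x^4 - (273/4)x^3 - (909/4)x^2 - 468x - 913/2

order-1 term: -(45/4)x^4 - 45x^3 - (279/4)x^2 - (99/2)x - 27/2
order-2 term: -(45/2)x^3 - 135x^2 - (1089/4)x - 369/2
order-3 term: -(45/2)x^2 - 135x - 813/4
order-4 term: -(45/4)x - 45
order-5 term: -9/4
the series for exp(Δ ∘ D + D) f terminates at order 5
exp(Δ ∘ D + D) f = -(9/4)x^5 - (45/4)x^4 - (273/4)x^3 - (909/4)x^2 - 468x - 913/2


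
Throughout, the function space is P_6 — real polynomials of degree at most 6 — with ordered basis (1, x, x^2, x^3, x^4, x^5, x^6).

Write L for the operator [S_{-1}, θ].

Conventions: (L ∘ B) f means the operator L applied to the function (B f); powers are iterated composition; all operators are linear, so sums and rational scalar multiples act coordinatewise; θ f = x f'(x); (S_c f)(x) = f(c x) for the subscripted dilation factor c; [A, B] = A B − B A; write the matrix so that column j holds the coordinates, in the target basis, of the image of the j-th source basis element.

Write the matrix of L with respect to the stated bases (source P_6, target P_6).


the matrix is [[0, 0, 0, 0, 0, 0, 0]; [0, 0, 0, 0, 0, 0, 0]; [0, 0, 0, 0, 0, 0, 0]; [0, 0, 0, 0, 0, 0, 0]; [0, 0, 0, 0, 0, 0, 0]; [0, 0, 0, 0, 0, 0, 0]; [0, 0, 0, 0, 0, 0, 0]] (rows listed top to bottom)

image of 1: 0
image of x: 0
image of x^2: 0
image of x^3: 0
image of x^4: 0
image of x^5: 0
image of x^6: 0
each image's coordinates form column j of the matrix


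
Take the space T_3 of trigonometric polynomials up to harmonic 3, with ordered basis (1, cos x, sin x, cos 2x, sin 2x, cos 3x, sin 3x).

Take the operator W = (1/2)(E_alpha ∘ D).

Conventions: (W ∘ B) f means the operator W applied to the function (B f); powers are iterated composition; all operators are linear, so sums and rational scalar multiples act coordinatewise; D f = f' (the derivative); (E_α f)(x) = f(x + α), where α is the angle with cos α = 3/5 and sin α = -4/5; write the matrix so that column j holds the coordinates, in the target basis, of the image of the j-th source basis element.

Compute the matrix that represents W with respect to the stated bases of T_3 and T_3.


the matrix is [[0, 0, 0, 0, 0, 0, 0]; [0, 2/5, 3/10, 0, 0, 0, 0]; [0, -3/10, 2/5, 0, 0, 0, 0]; [0, 0, 0, 24/25, -7/25, 0, 0]; [0, 0, 0, 7/25, 24/25, 0, 0]; [0, 0, 0, 0, 0, 66/125, -351/250]; [0, 0, 0, 0, 0, 351/250, 66/125]] (rows listed top to bottom)

image of 1: 0
image of cos x: (2/5)cos x - (3/10)sin x
image of sin x: (3/10)cos x + (2/5)sin x
image of cos 2x: (24/25)cos 2x + (7/25)sin 2x
image of sin 2x: -(7/25)cos 2x + (24/25)sin 2x
image of cos 3x: (66/125)cos 3x + (351/250)sin 3x
image of sin 3x: -(351/250)cos 3x + (66/125)sin 3x
each image's coordinates form column j of the matrix


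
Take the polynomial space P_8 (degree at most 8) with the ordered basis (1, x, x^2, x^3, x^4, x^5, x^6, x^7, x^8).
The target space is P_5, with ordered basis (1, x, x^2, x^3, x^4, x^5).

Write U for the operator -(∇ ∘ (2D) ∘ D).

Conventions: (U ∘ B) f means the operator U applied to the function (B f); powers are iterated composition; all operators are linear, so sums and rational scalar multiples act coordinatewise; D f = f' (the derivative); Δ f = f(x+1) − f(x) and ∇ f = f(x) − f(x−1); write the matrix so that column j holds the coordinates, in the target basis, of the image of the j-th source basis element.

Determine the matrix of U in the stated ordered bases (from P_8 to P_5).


the matrix is [[0, 0, 0, -12, 24, -40, 60, -84, 112]; [0, 0, 0, 0, -48, 120, -240, 420, -672]; [0, 0, 0, 0, 0, -120, 360, -840, 1680]; [0, 0, 0, 0, 0, 0, -240, 840, -2240]; [0, 0, 0, 0, 0, 0, 0, -420, 1680]; [0, 0, 0, 0, 0, 0, 0, 0, -672]] (rows listed top to bottom)

image of 1: 0
image of x: 0
image of x^2: 0
image of x^3: -12
image of x^4: -48x + 24
image of x^5: -120x^2 + 120x - 40
image of x^6: -240x^3 + 360x^2 - 240x + 60
image of x^7: -420x^4 + 840x^3 - 840x^2 + 420x - 84
image of x^8: -672x^5 + 1680x^4 - 2240x^3 + 1680x^2 - 672x + 112
each image's coordinates form column j of the matrix


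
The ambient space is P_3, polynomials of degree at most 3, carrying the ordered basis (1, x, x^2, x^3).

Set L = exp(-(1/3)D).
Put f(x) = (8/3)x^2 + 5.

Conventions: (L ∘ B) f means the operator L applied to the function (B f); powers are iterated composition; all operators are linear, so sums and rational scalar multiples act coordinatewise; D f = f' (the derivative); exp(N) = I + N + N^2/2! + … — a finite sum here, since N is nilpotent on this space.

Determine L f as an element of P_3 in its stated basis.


the result is g(x) = (8/3)x^2 - (16/9)x + 143/27

order-1 term: -(16/9)x
order-2 term: 8/27
the series for exp(-(1/3)D) f terminates at order 2
exp(-(1/3)D) f = (8/3)x^2 - (16/9)x + 143/27


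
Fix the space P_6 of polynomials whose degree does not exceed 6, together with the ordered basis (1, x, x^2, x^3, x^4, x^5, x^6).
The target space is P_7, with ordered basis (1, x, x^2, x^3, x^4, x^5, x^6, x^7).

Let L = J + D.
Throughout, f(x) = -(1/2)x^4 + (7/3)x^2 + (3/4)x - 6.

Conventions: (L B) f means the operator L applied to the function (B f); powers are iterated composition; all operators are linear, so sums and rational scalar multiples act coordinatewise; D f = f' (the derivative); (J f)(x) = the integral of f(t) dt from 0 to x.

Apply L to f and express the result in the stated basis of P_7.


J f = -(1/10)x^5 + (7/9)x^3 + (3/8)x^2 - 6x
D f = -2x^3 + (14/3)x + 3/4
(J + D) f = -(1/10)x^5 - (11/9)x^3 + (3/8)x^2 - (4/3)x + 3/4

g(x) = -(1/10)x^5 - (11/9)x^3 + (3/8)x^2 - (4/3)x + 3/4


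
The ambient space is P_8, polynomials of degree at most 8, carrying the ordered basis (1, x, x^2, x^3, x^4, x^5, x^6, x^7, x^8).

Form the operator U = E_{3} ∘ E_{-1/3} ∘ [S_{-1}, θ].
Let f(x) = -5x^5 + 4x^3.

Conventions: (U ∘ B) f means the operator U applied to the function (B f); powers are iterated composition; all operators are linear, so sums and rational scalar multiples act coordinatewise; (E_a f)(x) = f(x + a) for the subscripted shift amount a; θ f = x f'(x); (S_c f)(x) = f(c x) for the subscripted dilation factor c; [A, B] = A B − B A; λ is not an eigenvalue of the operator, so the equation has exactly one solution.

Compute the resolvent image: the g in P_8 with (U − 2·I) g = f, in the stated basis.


write g with unknown coordinates in the stated basis and equate coefficients in (U − 2·I) g = f
solving from the highest basis element down gives g = (5/2)x^5 - 2x^3
check: U g = 0
so U g − 2·g = -5x^5 + 4x^3 = f ✓

the image equals g(x) = (5/2)x^5 - 2x^3


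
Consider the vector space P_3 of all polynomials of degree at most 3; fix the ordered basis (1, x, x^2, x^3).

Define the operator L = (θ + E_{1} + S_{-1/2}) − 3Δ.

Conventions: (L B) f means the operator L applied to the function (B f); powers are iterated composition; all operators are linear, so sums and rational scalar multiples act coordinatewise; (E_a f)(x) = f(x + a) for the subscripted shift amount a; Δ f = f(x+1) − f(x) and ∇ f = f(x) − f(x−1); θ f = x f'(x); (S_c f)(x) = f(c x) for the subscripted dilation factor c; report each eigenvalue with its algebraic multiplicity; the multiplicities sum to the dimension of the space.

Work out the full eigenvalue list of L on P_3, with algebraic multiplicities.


λ = 3/2 (multiplicity 1), λ = 2 (multiplicity 1), λ = 13/4 (multiplicity 1), λ = 31/8 (multiplicity 1)

image of 1: 2
image of x: (3/2)x - 2
image of x^2: (13/4)x^2 - 4x - 2
image of x^3: (31/8)x^3 - 6x^2 - 6x - 2
the matrix is upper triangular; its diagonal is (2, 3/2, 13/4, 31/8)
for a triangular matrix the eigenvalues are the diagonal entries, with algebraic multiplicity their repetition count


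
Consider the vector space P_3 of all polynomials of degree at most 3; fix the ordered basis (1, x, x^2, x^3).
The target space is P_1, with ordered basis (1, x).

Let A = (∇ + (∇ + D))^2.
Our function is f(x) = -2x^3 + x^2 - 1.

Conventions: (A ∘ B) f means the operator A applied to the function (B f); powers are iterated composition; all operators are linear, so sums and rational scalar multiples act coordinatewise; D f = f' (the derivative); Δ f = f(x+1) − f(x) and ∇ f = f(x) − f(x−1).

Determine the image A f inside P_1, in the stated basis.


∇ f = -6x^2 + 8x - 3
∇ f = -6x^2 + 8x - 3
D f = -6x^2 + 2x
(∇ + D) f = -12x^2 + 10x - 3
(∇ + (∇ + D)) f = -18x^2 + 18x - 6
∇ (∇ + (∇ + D)) f = -36x + 36
∇ (∇ + (∇ + D)) f = -36x + 36
D (∇ + (∇ + D)) f = -36x + 18
(∇ + D) (∇ + (∇ + D)) f = -72x + 54
(∇ + (∇ + D)) (∇ + (∇ + D)) f = -108x + 90

g(x) = -108x + 90


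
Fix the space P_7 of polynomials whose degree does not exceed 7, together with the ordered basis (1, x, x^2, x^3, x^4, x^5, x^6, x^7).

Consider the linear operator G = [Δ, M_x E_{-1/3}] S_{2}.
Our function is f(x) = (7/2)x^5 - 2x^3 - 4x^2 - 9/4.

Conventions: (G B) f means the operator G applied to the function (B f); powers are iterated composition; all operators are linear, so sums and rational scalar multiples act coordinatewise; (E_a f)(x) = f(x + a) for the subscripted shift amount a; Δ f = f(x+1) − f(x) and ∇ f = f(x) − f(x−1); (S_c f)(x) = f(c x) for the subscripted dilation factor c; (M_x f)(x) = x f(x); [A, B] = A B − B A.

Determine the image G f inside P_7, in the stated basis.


S_{2} f = 112x^5 - 16x^3 - 16x^2 - 9/4
E_{-1/3} S_{2} f = 112x^5 - (560/3)x^4 + (976/9)x^3 - (1120/27)x^2 + (992/81)x - 3787/972
M_x E_{-1/3} S_{2} f = 112x^6 - (560/3)x^5 + (976/9)x^4 - (1120/27)x^3 + (992/81)x^2 - (3787/972)x
Δ (M_x E_{-1/3}) S_{2} f = 672x^5 + (2240/3)x^4 + (7264/9)x^3 + (3056/9)x^2 + (5872/81)x + 629/972
Δ S_{2} f = 560x^4 + 1120x^3 + 1072x^2 + 480x + 80
E_{-1/3} Δ S_{2} f = 560x^4 + (1120/3)x^3 + (976/3)x^2 + (1504/27)x + 368/81
M_x E_{-1/3} Δ S_{2} f = 560x^5 + (1120/3)x^4 + (976/3)x^3 + (1504/27)x^2 + (368/81)x
[Δ, M_x E_{-1/3}] S_{2} f = 112x^5 + (1120/3)x^4 + (4336/9)x^3 + (7664/27)x^2 + (5504/81)x + 629/972

the image equals g(x) = 112x^5 + (1120/3)x^4 + (4336/9)x^3 + (7664/27)x^2 + (5504/81)x + 629/972


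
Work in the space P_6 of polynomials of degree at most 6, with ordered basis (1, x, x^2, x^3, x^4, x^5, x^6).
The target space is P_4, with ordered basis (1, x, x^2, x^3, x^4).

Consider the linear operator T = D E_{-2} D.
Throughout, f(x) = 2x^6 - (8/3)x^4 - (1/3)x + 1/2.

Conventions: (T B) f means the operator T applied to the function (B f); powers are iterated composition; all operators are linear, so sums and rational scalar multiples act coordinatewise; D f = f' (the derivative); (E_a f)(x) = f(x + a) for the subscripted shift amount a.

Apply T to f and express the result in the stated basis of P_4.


the result is g(x) = 60x^4 - 480x^3 + 1408x^2 - 1792x + 832

D f = 12x^5 - (32/3)x^3 - 1/3
E_{-2} D f = 12x^5 - 120x^4 + (1408/3)x^3 - 896x^2 + 832x - 299
D (E_{-2} D) f = 60x^4 - 480x^3 + 1408x^2 - 1792x + 832


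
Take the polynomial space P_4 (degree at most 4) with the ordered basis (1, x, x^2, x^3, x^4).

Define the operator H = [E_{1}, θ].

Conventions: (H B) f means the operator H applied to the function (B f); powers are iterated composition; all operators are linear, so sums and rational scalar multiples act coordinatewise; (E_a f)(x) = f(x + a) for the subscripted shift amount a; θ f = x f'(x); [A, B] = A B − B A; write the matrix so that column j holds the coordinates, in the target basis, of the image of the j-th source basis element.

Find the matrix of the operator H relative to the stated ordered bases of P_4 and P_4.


image of 1: 0
image of x: 1
image of x^2: 2x + 2
image of x^3: 3x^2 + 6x + 3
image of x^4: 4x^3 + 12x^2 + 12x + 4
each image's coordinates form column j of the matrix

the matrix is [[0, 1, 2, 3, 4]; [0, 0, 2, 6, 12]; [0, 0, 0, 3, 12]; [0, 0, 0, 0, 4]; [0, 0, 0, 0, 0]] (rows listed top to bottom)


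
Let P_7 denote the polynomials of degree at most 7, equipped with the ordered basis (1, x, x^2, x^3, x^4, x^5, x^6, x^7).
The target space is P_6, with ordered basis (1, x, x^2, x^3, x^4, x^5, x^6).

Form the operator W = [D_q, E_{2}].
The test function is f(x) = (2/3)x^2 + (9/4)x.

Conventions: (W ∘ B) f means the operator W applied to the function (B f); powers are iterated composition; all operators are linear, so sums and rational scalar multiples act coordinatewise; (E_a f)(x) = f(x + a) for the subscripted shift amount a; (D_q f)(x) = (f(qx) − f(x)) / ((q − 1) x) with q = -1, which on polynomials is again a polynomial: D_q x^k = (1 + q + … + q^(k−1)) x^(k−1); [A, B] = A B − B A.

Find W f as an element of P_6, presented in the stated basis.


the image equals g(x) = 8/3

E_{2} f = (2/3)x^2 + (59/12)x + 43/6
D_q E_{2} f = 59/12
D_q f = 9/4
E_{2} D_q f = 9/4
[D_q, E_{2}] f = 8/3


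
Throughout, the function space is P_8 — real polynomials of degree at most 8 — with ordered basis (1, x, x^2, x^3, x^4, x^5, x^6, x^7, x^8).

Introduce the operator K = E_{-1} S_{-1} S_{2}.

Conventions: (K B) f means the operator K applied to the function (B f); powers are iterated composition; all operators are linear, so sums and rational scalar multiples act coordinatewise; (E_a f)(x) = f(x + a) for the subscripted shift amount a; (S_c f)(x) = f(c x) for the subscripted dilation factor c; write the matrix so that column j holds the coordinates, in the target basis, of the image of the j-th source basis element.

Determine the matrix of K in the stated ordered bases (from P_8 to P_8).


the matrix is [[1, 2, 4, 8, 16, 32, 64, 128, 256]; [0, -2, -8, -24, -64, -160, -384, -896, -2048]; [0, 0, 4, 24, 96, 320, 960, 2688, 7168]; [0, 0, 0, -8, -64, -320, -1280, -4480, -14336]; [0, 0, 0, 0, 16, 160, 960, 4480, 17920]; [0, 0, 0, 0, 0, -32, -384, -2688, -14336]; [0, 0, 0, 0, 0, 0, 64, 896, 7168]; [0, 0, 0, 0, 0, 0, 0, -128, -2048]; [0, 0, 0, 0, 0, 0, 0, 0, 256]] (rows listed top to bottom)

image of 1: 1
image of x: -2x + 2
image of x^2: 4x^2 - 8x + 4
image of x^3: -8x^3 + 24x^2 - 24x + 8
image of x^4: 16x^4 - 64x^3 + 96x^2 - 64x + 16
image of x^5: -32x^5 + 160x^4 - 320x^3 + 320x^2 - 160x + 32
image of x^6: 64x^6 - 384x^5 + 960x^4 - 1280x^3 + 960x^2 - 384x + 64
image of x^7: -128x^7 + 896x^6 - 2688x^5 + 4480x^4 - 4480x^3 + 2688x^2 - 896x + 128
image of x^8: 256x^8 - 2048x^7 + 7168x^6 - 14336x^5 + 17920x^4 - 14336x^3 + 7168x^2 - 2048x + 256
each image's coordinates form column j of the matrix


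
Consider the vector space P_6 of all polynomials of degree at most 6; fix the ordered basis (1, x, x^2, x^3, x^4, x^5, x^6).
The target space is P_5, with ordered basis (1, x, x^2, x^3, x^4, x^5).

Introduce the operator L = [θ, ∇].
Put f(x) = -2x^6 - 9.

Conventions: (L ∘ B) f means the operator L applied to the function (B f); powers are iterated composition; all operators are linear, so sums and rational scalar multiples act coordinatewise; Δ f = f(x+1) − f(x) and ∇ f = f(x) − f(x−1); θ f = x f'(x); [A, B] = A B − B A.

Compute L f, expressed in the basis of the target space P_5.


the result is g(x) = 12x^5 - 60x^4 + 120x^3 - 120x^2 + 60x - 12

∇ f = -12x^5 + 30x^4 - 40x^3 + 30x^2 - 12x + 2
θ ∇ f = -60x^5 + 120x^4 - 120x^3 + 60x^2 - 12x
θ f = -12x^6
∇ θ f = -72x^5 + 180x^4 - 240x^3 + 180x^2 - 72x + 12
[θ, ∇] f = 12x^5 - 60x^4 + 120x^3 - 120x^2 + 60x - 12


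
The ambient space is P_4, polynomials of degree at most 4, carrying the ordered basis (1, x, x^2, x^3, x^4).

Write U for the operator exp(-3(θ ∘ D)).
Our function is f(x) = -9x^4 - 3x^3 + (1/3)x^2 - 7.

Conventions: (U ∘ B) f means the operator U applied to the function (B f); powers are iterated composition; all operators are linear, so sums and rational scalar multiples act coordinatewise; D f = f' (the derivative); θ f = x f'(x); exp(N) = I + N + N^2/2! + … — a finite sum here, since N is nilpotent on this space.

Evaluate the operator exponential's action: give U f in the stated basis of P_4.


order-1 term: 324x^3 + 54x^2 - 2x
order-2 term: -2916x^2 - 162x
order-3 term: 5832x
the series for exp(-3(θ ∘ D)) f terminates at order 3
exp(-3(θ ∘ D)) f = -9x^4 + 321x^3 - (8585/3)x^2 + 5668x - 7

the image equals g(x) = -9x^4 + 321x^3 - (8585/3)x^2 + 5668x - 7


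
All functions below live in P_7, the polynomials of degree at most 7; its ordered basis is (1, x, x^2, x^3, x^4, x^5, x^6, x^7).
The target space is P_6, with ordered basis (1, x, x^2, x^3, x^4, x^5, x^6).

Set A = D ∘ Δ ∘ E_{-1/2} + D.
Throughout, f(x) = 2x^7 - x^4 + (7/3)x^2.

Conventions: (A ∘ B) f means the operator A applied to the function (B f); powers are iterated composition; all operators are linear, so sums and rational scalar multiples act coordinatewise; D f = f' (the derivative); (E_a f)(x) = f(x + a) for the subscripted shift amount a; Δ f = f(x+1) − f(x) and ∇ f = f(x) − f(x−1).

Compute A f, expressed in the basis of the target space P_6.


the image equals g(x) = 14x^6 + 84x^5 + 66x^3 - 12x^2 + (119/12)x + 11/3

E_{-1/2} f = 2x^7 - 7x^6 + (21/2)x^5 - (39/4)x^4 + (51/8)x^3 - (23/48)x^2 - (155/96)x + 97/192
Δ E_{-1/2} f = 14x^6 + (35/2)x^4 - 4x^3 + (21/8)x^2 + (11/3)x + 1/32
D Δ E_{-1/2} f = 84x^5 + 70x^3 - 12x^2 + (21/4)x + 11/3
D f = 14x^6 - 4x^3 + (14/3)x
(D ∘ Δ ∘ E_{-1/2} + D) f = 14x^6 + 84x^5 + 66x^3 - 12x^2 + (119/12)x + 11/3


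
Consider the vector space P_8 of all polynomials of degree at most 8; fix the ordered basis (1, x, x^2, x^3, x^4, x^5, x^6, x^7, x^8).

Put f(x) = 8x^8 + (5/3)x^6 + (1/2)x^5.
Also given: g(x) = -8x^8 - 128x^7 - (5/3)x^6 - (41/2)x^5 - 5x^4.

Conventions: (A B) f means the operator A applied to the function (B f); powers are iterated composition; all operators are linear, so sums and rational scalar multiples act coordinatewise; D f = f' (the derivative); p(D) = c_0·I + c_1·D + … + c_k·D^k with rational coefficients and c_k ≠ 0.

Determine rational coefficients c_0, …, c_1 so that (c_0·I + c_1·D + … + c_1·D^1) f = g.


c_0 = -1, c_1 = -2

D^0 f = 8x^8 + (5/3)x^6 + (1/2)x^5
D^1 f = 64x^7 + 10x^5 + (5/2)x^4
matching coefficients of g against c_0 f + c_1 Df + … from the top degree down determines the c_i
solution: c_0 = -1, c_1 = -2


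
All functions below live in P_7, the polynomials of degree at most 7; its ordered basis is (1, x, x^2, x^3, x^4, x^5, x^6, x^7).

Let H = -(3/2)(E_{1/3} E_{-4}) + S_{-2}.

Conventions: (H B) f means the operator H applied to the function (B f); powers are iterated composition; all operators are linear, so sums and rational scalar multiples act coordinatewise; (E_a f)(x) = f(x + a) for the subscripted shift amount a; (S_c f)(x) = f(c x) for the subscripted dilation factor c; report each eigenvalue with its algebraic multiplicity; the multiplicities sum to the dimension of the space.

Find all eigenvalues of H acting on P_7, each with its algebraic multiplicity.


image of 1: -1/2
image of x: -(7/2)x + 11/2
image of x^2: (5/2)x^2 + 11x - 121/6
image of x^3: -(19/2)x^3 + (33/2)x^2 - (121/2)x + 1331/18
image of x^4: (29/2)x^4 + 22x^3 - 121x^2 + (2662/9)x - 14641/54
image of x^5: -(67/2)x^5 + (55/2)x^4 - (605/3)x^3 + (6655/9)x^2 - (73205/54)x + 161051/162
image of x^6: (125/2)x^6 + 33x^5 - (605/2)x^4 + (13310/9)x^3 - (73205/18)x^2 + (161051/27)x - 1771561/486
image of x^7: -(259/2)x^7 + (77/2)x^6 - (847/2)x^5 + (46585/18)x^4 - (512435/54)x^3 + (1127357/54)x^2 - (12400927/486)x + 19487171/1458
the matrix is upper triangular; its diagonal is (-1/2, -7/2, 5/2, -19/2, 29/2, -67/2, 125/2, -259/2)
for a triangular matrix the eigenvalues are the diagonal entries, with algebraic multiplicity their repetition count

λ = -259/2 (multiplicity 1), λ = -67/2 (multiplicity 1), λ = -19/2 (multiplicity 1), λ = -7/2 (multiplicity 1), λ = -1/2 (multiplicity 1), λ = 5/2 (multiplicity 1), λ = 29/2 (multiplicity 1), λ = 125/2 (multiplicity 1)


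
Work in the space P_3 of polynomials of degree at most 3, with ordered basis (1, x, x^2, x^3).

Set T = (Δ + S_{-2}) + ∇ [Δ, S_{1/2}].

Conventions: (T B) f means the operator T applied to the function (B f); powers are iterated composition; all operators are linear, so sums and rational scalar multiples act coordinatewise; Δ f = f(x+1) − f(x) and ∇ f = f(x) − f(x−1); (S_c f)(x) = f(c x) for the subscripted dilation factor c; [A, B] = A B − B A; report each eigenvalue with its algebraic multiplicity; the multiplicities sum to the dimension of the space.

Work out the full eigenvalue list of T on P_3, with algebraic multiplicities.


λ = -8 (multiplicity 1), λ = -2 (multiplicity 1), λ = 1 (multiplicity 1), λ = 4 (multiplicity 1)

image of 1: 1
image of x: -2x + 1
image of x^2: 4x^2 + 2x + 1/2
image of x^3: -8x^3 + 3x^2 + (9/4)x + 1/4
the matrix is upper triangular; its diagonal is (1, -2, 4, -8)
for a triangular matrix the eigenvalues are the diagonal entries, with algebraic multiplicity their repetition count


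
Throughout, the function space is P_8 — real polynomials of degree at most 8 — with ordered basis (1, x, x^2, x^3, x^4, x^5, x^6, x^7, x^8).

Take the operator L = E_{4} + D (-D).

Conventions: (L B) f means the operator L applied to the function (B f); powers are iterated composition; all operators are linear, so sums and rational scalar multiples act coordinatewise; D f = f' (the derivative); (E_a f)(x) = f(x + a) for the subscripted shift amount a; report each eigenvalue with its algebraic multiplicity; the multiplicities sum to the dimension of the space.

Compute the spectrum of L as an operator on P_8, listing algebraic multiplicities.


image of 1: 1
image of x: x + 4
image of x^2: x^2 + 8x + 14
image of x^3: x^3 + 12x^2 + 42x + 64
image of x^4: x^4 + 16x^3 + 84x^2 + 256x + 256
image of x^5: x^5 + 20x^4 + 140x^3 + 640x^2 + 1280x + 1024
image of x^6: x^6 + 24x^5 + 210x^4 + 1280x^3 + 3840x^2 + 6144x + 4096
image of x^7: x^7 + 28x^6 + 294x^5 + 2240x^4 + 8960x^3 + 21504x^2 + 28672x + 16384
image of x^8: x^8 + 32x^7 + 392x^6 + 3584x^5 + 17920x^4 + 57344x^3 + 114688x^2 + 131072x + 65536
the matrix is upper triangular; its diagonal is (1, 1, 1, 1, 1, 1, 1, 1, 1)
for a triangular matrix the eigenvalues are the diagonal entries, with algebraic multiplicity their repetition count

λ = 1 (multiplicity 9)


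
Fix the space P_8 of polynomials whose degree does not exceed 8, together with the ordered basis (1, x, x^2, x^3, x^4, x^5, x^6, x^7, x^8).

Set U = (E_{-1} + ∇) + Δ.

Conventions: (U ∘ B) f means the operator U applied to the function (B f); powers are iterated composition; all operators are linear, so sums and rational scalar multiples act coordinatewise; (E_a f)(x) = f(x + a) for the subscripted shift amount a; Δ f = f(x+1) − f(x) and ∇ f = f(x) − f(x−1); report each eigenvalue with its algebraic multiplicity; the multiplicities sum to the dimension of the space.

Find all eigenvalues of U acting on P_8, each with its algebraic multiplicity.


image of 1: 1
image of x: x + 1
image of x^2: x^2 + 2x + 1
image of x^3: x^3 + 3x^2 + 3x + 1
image of x^4: x^4 + 4x^3 + 6x^2 + 4x + 1
image of x^5: x^5 + 5x^4 + 10x^3 + 10x^2 + 5x + 1
image of x^6: x^6 + 6x^5 + 15x^4 + 20x^3 + 15x^2 + 6x + 1
image of x^7: x^7 + 7x^6 + 21x^5 + 35x^4 + 35x^3 + 21x^2 + 7x + 1
image of x^8: x^8 + 8x^7 + 28x^6 + 56x^5 + 70x^4 + 56x^3 + 28x^2 + 8x + 1
the matrix is upper triangular; its diagonal is (1, 1, 1, 1, 1, 1, 1, 1, 1)
for a triangular matrix the eigenvalues are the diagonal entries, with algebraic multiplicity their repetition count

λ = 1 (multiplicity 9)


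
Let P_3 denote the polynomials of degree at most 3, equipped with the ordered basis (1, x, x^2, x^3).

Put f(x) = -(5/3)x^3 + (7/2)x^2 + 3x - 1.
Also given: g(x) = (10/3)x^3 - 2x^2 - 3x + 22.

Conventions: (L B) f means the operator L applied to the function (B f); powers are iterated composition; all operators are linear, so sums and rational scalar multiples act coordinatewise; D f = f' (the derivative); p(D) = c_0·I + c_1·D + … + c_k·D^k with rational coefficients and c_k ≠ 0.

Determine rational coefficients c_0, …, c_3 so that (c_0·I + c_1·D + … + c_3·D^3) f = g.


D^0 f = -(5/3)x^3 + (7/2)x^2 + 3x - 1
D^1 f = -5x^2 + 7x + 3
D^2 f = -10x + 7
D^3 f = -10
matching coefficients of g against c_0 f + c_1 Df + … from the top degree down determines the c_i
solution: c_0 = -2, c_1 = -1, c_2 = -1, c_3 = -3

c_0 = -2, c_1 = -1, c_2 = -1, c_3 = -3


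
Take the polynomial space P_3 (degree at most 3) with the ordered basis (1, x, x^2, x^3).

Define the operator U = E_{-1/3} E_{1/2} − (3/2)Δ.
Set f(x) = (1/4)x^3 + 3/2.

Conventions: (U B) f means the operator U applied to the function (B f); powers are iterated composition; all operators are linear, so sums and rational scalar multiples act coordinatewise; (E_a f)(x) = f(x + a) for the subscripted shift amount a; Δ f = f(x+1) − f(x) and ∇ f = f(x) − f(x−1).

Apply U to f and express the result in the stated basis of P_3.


the image equals g(x) = (1/4)x^3 - x^2 - (53/48)x + 973/864

E_{1/2} f = (1/4)x^3 + (3/8)x^2 + (3/16)x + 49/32
E_{-1/3} E_{1/2} f = (1/4)x^3 + (1/8)x^2 + (1/48)x + 1297/864
Δ f = (3/4)x^2 + (3/4)x + 1/4
(-(3/2)Δ) f = -(9/8)x^2 - (9/8)x - 3/8
(E_{-1/3} E_{1/2} − (3/2)Δ) f = (1/4)x^3 - x^2 - (53/48)x + 973/864


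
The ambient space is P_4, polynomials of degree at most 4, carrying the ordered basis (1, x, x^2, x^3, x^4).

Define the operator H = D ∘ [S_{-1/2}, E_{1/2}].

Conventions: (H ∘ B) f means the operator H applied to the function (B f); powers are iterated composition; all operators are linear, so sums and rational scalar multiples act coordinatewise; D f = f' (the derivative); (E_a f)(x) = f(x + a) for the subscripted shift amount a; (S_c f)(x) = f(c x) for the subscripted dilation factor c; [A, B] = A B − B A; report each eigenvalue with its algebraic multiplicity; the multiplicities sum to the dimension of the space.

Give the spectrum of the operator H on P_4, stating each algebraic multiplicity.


image of 1: 0
image of x: 0
image of x^2: -3/4
image of x^3: (9/8)x - 9/32
image of x^4: -(9/8)x^2 + (9/16)x - 9/32
the matrix is upper triangular; its diagonal is (0, 0, 0, 0, 0)
for a triangular matrix the eigenvalues are the diagonal entries, with algebraic multiplicity their repetition count

λ = 0 (multiplicity 5)


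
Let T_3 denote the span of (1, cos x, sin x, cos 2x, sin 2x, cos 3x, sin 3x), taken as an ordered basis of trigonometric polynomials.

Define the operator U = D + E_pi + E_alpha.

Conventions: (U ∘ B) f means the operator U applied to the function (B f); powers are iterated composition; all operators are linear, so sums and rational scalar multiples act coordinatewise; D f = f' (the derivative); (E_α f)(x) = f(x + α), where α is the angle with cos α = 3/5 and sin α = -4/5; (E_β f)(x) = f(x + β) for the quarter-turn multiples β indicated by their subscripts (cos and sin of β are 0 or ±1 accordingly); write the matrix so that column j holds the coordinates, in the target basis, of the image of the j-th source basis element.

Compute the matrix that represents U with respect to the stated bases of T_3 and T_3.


the matrix is [[2, 0, 0, 0, 0, 0, 0]; [0, -2/5, 1/5, 0, 0, 0, 0]; [0, -1/5, -2/5, 0, 0, 0, 0]; [0, 0, 0, 18/25, 26/25, 0, 0]; [0, 0, 0, -26/25, 18/25, 0, 0]; [0, 0, 0, 0, 0, -242/125, 331/125]; [0, 0, 0, 0, 0, -331/125, -242/125]] (rows listed top to bottom)

image of 1: 2
image of cos x: -(2/5)cos x - (1/5)sin x
image of sin x: (1/5)cos x - (2/5)sin x
image of cos 2x: (18/25)cos 2x - (26/25)sin 2x
image of sin 2x: (26/25)cos 2x + (18/25)sin 2x
image of cos 3x: -(242/125)cos 3x - (331/125)sin 3x
image of sin 3x: (331/125)cos 3x - (242/125)sin 3x
each image's coordinates form column j of the matrix


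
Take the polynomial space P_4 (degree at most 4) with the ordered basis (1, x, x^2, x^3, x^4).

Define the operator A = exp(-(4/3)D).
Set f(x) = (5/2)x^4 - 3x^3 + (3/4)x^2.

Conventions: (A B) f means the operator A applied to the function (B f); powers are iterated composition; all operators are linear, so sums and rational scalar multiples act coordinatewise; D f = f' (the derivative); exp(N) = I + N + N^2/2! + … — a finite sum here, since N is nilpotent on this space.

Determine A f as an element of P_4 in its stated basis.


the image equals g(x) = (5/2)x^4 - (49/3)x^3 + (473/12)x^2 - (1126/27)x + 1324/81

order-1 term: -(40/3)x^3 + 12x^2 - 2x
order-2 term: (80/3)x^2 - 16x + 4/3
order-3 term: -(640/27)x + 64/9
order-4 term: 640/81
the series for exp(-(4/3)D) f terminates at order 4
exp(-(4/3)D) f = (5/2)x^4 - (49/3)x^3 + (473/12)x^2 - (1126/27)x + 1324/81
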